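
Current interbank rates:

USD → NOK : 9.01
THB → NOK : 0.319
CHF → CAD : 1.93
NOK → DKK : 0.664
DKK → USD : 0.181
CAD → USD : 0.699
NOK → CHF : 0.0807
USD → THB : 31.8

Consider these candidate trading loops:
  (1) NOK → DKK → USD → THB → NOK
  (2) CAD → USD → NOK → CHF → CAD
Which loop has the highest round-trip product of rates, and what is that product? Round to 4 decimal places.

(1) 0.664 × 0.181 × 31.8 × 0.319 = 1.21917
(2) 0.699 × 9.01 × 0.0807 × 1.93 = 0.98092
Highest is cycle (1) at 1.2192 (>1, arbitrage).

1.2192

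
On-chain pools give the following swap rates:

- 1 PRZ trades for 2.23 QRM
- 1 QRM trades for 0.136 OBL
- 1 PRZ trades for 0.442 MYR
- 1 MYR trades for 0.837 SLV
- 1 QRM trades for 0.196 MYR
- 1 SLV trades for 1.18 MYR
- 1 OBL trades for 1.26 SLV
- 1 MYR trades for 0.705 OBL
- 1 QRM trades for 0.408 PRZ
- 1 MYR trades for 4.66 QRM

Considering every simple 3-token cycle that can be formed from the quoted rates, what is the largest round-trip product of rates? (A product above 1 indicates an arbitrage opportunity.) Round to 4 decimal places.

MYR→OBL→SLV→MYR: 0.705 × 1.26 × 1.18 = 1.04819
QRM→PRZ→MYR→QRM: 0.408 × 0.442 × 4.66 = 0.84037
Maximum is MYR→OBL→SLV→MYR at 1.0482; arbitrage exists.

1.0482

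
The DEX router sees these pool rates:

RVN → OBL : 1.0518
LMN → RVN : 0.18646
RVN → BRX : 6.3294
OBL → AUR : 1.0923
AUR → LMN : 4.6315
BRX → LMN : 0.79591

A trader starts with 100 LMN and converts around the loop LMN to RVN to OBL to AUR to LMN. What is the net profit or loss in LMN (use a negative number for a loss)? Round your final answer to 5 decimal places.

100 LMN × 0.18646 = 18.646 RVN
18.646 RVN × 1.0518 = 19.6118628 OBL
19.6118628 OBL × 1.0923 = 21.42203773644 AUR
21.42203773644 AUR × 4.6315 = 99.21616777632186 LMN
Net change: 99.21616777632186 − 100 = -0.78383222367814 LMN

-0.78383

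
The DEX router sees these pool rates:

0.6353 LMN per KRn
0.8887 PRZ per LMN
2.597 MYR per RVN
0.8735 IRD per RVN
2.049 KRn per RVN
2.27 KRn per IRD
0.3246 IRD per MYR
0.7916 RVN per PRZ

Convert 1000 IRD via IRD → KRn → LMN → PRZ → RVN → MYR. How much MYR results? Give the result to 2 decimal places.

2634.74

1000 IRD × 2.27 = 2270 KRn
2270 KRn × 0.6353 = 1442.131 LMN
1442.131 LMN × 0.8887 = 1281.6218197 PRZ
1281.6218197 PRZ × 0.7916 = 1014.53183247452 RVN
1014.53183247452 RVN × 2.597 = 2634.73916893632844 MYR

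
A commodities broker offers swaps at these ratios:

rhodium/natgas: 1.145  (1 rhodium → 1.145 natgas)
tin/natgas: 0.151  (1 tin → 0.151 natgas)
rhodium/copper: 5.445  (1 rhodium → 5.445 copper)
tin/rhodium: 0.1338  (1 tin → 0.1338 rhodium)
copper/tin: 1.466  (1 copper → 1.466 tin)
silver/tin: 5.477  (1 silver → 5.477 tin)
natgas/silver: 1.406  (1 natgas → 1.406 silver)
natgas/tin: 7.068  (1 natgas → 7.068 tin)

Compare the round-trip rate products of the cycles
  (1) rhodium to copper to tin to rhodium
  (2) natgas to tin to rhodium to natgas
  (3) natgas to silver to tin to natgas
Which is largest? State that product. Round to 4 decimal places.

(1) 5.445 × 1.466 × 0.1338 = 1.06804
(2) 7.068 × 0.1338 × 1.145 = 1.08282
(3) 1.406 × 5.477 × 0.151 = 1.16280
Highest is cycle (3) at 1.1628 (>1, arbitrage).

1.1628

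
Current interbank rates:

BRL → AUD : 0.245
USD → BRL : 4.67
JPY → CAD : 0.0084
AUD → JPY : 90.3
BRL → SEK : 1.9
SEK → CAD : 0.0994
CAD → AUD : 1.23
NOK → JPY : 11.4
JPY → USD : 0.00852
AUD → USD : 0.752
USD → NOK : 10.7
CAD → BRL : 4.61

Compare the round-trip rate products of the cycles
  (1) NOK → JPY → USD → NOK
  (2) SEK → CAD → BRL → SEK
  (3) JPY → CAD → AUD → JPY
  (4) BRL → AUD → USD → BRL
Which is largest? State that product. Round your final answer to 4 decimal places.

(1) 11.4 × 0.00852 × 10.7 = 1.03927
(2) 0.0994 × 4.61 × 1.9 = 0.87064
(3) 0.0084 × 1.23 × 90.3 = 0.93298
(4) 0.245 × 0.752 × 4.67 = 0.86040
Highest is cycle (1) at 1.0393 (>1, arbitrage).

1.0393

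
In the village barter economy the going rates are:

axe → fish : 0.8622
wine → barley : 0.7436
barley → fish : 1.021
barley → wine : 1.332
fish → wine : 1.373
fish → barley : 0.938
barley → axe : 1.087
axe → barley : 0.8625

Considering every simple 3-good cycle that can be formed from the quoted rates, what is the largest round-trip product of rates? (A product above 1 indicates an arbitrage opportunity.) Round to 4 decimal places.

1.0424

fish→wine→barley→fish: 1.373 × 0.7436 × 1.021 = 1.04240
fish→barley→axe→fish: 0.938 × 1.087 × 0.8622 = 0.87910
Maximum is fish→wine→barley→fish at 1.0424; arbitrage exists.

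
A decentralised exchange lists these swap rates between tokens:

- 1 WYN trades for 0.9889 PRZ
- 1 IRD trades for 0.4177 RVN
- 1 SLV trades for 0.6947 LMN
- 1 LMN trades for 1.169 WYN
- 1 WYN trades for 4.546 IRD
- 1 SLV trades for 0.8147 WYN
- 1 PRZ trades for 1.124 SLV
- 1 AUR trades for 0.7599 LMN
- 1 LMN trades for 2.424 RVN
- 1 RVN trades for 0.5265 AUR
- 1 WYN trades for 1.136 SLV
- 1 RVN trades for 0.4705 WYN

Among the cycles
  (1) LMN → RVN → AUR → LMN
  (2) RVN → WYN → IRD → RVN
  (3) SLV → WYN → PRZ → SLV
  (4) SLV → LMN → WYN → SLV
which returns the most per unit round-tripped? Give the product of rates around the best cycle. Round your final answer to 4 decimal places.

(1) 2.424 × 0.5265 × 0.7599 = 0.96981
(2) 0.4705 × 4.546 × 0.4177 = 0.89342
(3) 0.8147 × 0.9889 × 1.124 = 0.90556
(4) 0.6947 × 1.169 × 1.136 = 0.92255
Highest is cycle (1) at 0.9698 (≤1, no arbitrage).

0.9698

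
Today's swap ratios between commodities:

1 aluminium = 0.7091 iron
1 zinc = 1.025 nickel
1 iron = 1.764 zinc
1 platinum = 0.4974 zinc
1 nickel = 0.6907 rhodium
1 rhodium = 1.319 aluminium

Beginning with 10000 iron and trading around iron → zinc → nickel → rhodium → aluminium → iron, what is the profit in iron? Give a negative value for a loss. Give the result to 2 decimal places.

10000 iron × 1.764 = 17640 zinc
17640 zinc × 1.025 = 18081 nickel
18081 nickel × 0.6907 = 12488.5467 rhodium
12488.5467 rhodium × 1.319 = 16472.3930973 aluminium
16472.3930973 aluminium × 0.7091 = 11680.57394529543 iron
Net change: 11680.57394529543 − 10000 = 1680.57394529543 iron

1680.57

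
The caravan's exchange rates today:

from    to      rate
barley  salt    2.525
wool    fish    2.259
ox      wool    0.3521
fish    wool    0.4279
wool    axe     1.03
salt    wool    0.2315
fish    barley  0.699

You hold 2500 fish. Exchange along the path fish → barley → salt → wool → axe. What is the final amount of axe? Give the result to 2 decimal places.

2500 fish × 0.699 = 1747.5 barley
1747.5 barley × 2.525 = 4412.4375 salt
4412.4375 salt × 0.2315 = 1021.47928125 wool
1021.47928125 wool × 1.03 = 1052.1236596875 axe

1052.12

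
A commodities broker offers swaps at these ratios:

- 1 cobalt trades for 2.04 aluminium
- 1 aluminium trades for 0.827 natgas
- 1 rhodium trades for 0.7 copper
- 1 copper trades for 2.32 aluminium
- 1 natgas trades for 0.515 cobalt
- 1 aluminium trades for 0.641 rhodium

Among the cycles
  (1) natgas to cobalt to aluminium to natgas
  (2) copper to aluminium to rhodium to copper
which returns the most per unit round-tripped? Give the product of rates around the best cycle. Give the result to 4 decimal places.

1.0410

(1) 0.515 × 2.04 × 0.827 = 0.86885
(2) 2.32 × 0.641 × 0.7 = 1.04098
Highest is cycle (2) at 1.0410 (>1, arbitrage).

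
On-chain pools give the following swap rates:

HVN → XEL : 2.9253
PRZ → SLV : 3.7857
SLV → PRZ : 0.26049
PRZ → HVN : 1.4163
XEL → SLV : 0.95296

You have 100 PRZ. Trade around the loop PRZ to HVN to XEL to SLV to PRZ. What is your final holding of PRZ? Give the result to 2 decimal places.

102.85

100 PRZ × 1.4163 = 141.63 HVN
141.63 HVN × 2.9253 = 414.310239 XEL
414.310239 XEL × 0.95296 = 394.82108535744 SLV
394.82108535744 SLV × 0.26049 = 102.8469445247595456 PRZ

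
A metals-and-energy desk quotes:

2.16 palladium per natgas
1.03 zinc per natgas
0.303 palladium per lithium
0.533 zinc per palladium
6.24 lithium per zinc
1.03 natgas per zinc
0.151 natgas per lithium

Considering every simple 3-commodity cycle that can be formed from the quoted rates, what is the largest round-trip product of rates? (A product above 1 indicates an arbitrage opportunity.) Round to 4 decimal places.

natgas→palladium→zinc→natgas: 2.16 × 0.533 × 1.03 = 1.18582
lithium→palladium→zinc→lithium: 0.303 × 0.533 × 6.24 = 1.00775
natgas→zinc→lithium→natgas: 1.03 × 6.24 × 0.151 = 0.97051
Maximum is natgas→palladium→zinc→natgas at 1.1858; arbitrage exists.

1.1858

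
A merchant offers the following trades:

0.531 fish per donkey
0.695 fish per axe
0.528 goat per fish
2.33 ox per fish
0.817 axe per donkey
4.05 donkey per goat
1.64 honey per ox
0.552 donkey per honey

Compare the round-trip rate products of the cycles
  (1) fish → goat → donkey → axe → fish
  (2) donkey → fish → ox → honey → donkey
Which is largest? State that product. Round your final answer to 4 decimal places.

1.2142

(1) 0.528 × 4.05 × 0.817 × 0.695 = 1.21422
(2) 0.531 × 2.33 × 1.64 × 0.552 = 1.12004
Highest is cycle (1) at 1.2142 (>1, arbitrage).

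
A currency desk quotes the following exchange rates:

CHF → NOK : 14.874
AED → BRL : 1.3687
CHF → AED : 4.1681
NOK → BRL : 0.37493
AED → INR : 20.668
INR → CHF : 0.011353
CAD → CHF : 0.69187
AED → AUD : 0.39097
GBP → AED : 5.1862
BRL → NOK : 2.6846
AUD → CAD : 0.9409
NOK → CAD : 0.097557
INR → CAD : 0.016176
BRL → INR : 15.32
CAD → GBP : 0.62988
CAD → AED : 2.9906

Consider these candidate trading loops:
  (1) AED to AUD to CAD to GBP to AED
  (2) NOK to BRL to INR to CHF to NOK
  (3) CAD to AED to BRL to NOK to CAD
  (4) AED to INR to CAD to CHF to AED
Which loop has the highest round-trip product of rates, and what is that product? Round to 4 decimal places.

1.2017

(1) 0.39097 × 0.9409 × 0.62988 × 5.1862 = 1.20169
(2) 0.37493 × 15.32 × 0.011353 × 14.874 = 0.96995
(3) 2.9906 × 1.3687 × 2.6846 × 0.097557 = 1.07202
(4) 20.668 × 0.016176 × 0.69187 × 4.1681 = 0.96412
Highest is cycle (1) at 1.2017 (>1, arbitrage).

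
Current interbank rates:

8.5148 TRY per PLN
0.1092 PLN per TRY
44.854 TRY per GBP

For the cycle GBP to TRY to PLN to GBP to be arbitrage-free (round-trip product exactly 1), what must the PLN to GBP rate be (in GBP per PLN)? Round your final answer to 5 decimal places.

Known legs of the cycle: 44.854 × 0.1092 = 4.8980568
For no arbitrage the full-cycle product must be 1, so the missing rate is 1 / 4.8980568 ≈ 0.2041626.

0.20416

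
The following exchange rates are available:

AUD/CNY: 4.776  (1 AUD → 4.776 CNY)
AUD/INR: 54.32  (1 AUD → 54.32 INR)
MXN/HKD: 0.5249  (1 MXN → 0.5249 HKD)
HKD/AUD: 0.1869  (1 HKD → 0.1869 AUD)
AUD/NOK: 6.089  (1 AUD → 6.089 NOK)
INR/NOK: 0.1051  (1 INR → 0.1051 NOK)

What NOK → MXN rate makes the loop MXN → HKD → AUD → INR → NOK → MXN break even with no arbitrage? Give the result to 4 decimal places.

1.7855

Known legs of the cycle: 0.5249 × 0.1869 × 54.32 × 0.1051 = 0.56007779061192
For no arbitrage the full-cycle product must be 1, so the missing rate is 1 / 0.56007779061192 ≈ 1.785466.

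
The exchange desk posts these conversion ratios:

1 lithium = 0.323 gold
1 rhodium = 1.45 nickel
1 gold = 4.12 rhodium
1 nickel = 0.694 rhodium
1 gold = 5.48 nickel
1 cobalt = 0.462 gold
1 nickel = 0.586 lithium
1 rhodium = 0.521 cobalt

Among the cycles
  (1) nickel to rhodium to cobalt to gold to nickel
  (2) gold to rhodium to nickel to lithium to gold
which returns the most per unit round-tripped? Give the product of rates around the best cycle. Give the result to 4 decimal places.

1.1307

(1) 0.694 × 0.521 × 0.462 × 5.48 = 0.91542
(2) 4.12 × 1.45 × 0.586 × 0.323 = 1.13075
Highest is cycle (2) at 1.1307 (>1, arbitrage).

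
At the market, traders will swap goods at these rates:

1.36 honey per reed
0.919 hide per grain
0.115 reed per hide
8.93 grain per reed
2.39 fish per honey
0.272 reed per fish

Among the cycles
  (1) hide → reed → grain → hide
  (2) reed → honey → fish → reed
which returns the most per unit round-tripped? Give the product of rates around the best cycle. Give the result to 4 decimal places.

0.9438

(1) 0.115 × 8.93 × 0.919 = 0.94377
(2) 1.36 × 2.39 × 0.272 = 0.88411
Highest is cycle (1) at 0.9438 (≤1, no arbitrage).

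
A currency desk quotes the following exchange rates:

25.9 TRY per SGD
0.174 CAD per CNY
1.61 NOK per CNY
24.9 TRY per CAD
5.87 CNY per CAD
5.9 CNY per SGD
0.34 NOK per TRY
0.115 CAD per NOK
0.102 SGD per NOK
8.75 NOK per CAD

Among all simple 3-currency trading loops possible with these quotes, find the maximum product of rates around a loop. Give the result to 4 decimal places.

1.0868

CNY→NOK→CAD→CNY: 1.61 × 0.115 × 5.87 = 1.08683
CAD→TRY→NOK→CAD: 24.9 × 0.34 × 0.115 = 0.97359
SGD→CNY→NOK→SGD: 5.9 × 1.61 × 0.102 = 0.96890
SGD→TRY→NOK→SGD: 25.9 × 0.34 × 0.102 = 0.89821
Maximum is CNY→NOK→CAD→CNY at 1.0868; arbitrage exists.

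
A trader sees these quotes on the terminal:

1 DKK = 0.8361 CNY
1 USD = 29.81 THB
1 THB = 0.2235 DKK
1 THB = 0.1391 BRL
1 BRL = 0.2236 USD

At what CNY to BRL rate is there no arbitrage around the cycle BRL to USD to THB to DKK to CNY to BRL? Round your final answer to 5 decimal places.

Known legs of the cycle: 0.2236 × 29.81 × 0.2235 × 0.8361 = 1.2455739768186
For no arbitrage the full-cycle product must be 1, so the missing rate is 1 / 1.2455739768186 ≈ 0.8028427.

0.80284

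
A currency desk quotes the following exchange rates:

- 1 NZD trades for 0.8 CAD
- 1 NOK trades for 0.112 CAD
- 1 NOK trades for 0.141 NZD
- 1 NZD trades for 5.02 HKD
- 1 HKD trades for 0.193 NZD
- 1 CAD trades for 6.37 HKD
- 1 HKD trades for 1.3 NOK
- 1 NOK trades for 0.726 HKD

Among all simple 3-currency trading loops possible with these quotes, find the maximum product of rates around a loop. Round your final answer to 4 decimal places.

0.9835

HKD→NZD→CAD→HKD: 0.193 × 0.8 × 6.37 = 0.98353
NOK→CAD→HKD→NOK: 0.112 × 6.37 × 1.3 = 0.92747
NOK→NZD→HKD→NOK: 0.141 × 5.02 × 1.3 = 0.92017
Maximum is HKD→NZD→CAD→HKD at 0.9835; no arbitrage — every cycle loses value.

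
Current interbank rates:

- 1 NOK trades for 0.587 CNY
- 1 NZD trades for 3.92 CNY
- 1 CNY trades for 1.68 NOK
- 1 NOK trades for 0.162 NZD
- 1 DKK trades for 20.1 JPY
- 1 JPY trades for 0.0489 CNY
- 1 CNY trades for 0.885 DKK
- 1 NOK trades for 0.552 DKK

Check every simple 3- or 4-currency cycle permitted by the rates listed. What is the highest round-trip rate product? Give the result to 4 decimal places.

1.0669

CNY→NOK→NZD→CNY: 1.68 × 0.162 × 3.92 = 1.06687
DKK→JPY→CNY→NOK→DKK: 20.1 × 0.0489 × 1.68 × 0.552 = 0.91149
DKK→JPY→CNY→DKK: 20.1 × 0.0489 × 0.885 = 0.86986
Maximum is CNY→NOK→NZD→CNY at 1.0669; arbitrage exists.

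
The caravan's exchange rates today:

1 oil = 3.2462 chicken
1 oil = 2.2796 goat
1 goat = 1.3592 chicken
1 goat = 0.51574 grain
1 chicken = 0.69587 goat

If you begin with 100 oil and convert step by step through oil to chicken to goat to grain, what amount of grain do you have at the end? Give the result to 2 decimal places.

100 oil × 3.2462 = 324.62 chicken
324.62 chicken × 0.69587 = 225.8933194 goat
225.8933194 goat × 0.51574 = 116.502220547356 grain

116.50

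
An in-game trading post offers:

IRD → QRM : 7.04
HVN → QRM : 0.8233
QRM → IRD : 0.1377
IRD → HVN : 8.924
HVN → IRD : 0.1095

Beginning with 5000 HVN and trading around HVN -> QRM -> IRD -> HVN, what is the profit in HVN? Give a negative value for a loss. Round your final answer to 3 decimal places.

5000 HVN × 0.8233 = 4116.5 QRM
4116.5 QRM × 0.1377 = 566.84205 IRD
566.84205 IRD × 8.924 = 5058.4984542 HVN
Net change: 5058.4984542 − 5000 = 58.4984542 HVN

58.498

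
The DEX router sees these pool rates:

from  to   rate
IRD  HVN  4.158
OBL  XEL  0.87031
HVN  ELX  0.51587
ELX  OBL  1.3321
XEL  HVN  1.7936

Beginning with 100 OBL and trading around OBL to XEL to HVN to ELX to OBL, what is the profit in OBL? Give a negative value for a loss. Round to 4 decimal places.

7.2696

100 OBL × 0.87031 = 87.031 XEL
87.031 XEL × 1.7936 = 156.0988016 HVN
156.0988016 HVN × 0.51587 = 80.526688781392 ELX
80.526688781392 ELX × 1.3321 = 107.2696021256922832 OBL
Net change: 107.2696021256922832 − 100 = 7.2696021256922832 OBL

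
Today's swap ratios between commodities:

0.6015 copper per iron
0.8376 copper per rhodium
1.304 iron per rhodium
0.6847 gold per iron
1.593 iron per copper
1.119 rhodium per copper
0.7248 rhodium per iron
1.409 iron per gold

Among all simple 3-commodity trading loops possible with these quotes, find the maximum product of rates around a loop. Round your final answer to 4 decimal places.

0.9671

copper→iron→rhodium→copper: 1.593 × 0.7248 × 0.8376 = 0.96710
copper→rhodium→iron→copper: 1.119 × 1.304 × 0.6015 = 0.87769
Maximum is copper→iron→rhodium→copper at 0.9671; no arbitrage — every cycle loses value.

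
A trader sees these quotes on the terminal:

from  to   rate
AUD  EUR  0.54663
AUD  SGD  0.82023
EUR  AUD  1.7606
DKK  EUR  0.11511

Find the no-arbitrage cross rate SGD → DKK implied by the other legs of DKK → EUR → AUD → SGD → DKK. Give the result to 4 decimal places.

6.0158

Known legs of the cycle: 0.11511 × 1.7606 × 0.82023 = 0.16622999853318
For no arbitrage the full-cycle product must be 1, so the missing rate is 1 / 0.16622999853318 ≈ 6.015761.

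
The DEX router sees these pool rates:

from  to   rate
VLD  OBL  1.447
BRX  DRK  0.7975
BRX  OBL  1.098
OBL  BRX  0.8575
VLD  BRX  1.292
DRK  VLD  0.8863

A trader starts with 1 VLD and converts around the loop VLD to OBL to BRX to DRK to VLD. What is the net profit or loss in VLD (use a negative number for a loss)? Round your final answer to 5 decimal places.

1 VLD × 1.447 = 1.447 OBL
1.447 OBL × 0.8575 = 1.2408025 BRX
1.2408025 BRX × 0.7975 = 0.98953999375 DRK
0.98953999375 DRK × 0.8863 = 0.877029296460625 VLD
Net change: 0.877029296460625 − 1 = -0.122970703539375 VLD

-0.12297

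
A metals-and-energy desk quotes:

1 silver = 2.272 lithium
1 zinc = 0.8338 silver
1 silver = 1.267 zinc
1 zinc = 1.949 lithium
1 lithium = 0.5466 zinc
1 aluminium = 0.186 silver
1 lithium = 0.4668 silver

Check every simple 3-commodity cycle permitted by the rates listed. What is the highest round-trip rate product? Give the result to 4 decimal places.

lithium→silver→zinc→lithium: 0.4668 × 1.267 × 1.949 = 1.15271
lithium→zinc→silver→lithium: 0.5466 × 0.8338 × 2.272 = 1.03548
Maximum is lithium→silver→zinc→lithium at 1.1527; arbitrage exists.

1.1527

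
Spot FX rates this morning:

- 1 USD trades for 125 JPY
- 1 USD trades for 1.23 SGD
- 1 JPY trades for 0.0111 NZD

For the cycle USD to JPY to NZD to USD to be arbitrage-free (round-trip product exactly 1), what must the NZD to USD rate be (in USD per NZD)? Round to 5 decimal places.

Known legs of the cycle: 125 × 0.0111 = 1.3875
For no arbitrage the full-cycle product must be 1, so the missing rate is 1 / 1.3875 ≈ 0.7207207.

0.72072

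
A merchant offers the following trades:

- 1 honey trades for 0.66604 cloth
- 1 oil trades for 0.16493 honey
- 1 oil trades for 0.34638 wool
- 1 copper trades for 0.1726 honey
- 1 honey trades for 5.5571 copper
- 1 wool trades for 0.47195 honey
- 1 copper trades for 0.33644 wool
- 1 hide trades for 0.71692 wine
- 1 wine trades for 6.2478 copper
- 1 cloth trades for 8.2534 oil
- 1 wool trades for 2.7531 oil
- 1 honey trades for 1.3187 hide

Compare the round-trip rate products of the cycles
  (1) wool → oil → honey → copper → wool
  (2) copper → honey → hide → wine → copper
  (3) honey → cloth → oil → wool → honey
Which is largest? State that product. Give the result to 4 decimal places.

1.0195

(1) 2.7531 × 0.16493 × 5.5571 × 0.33644 = 0.84894
(2) 0.1726 × 1.3187 × 0.71692 × 6.2478 = 1.01949
(3) 0.66604 × 8.2534 × 0.34638 × 0.47195 = 0.89863
Highest is cycle (2) at 1.0195 (>1, arbitrage).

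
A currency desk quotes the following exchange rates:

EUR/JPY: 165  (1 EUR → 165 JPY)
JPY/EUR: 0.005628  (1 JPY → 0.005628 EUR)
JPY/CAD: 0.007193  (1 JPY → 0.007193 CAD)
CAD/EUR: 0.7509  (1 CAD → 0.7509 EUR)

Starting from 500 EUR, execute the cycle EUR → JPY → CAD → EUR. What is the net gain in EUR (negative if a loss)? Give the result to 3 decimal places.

500 EUR × 165 = 82500 JPY
82500 JPY × 0.007193 = 593.4225 CAD
593.4225 CAD × 0.7509 = 445.60095525 EUR
Net change: 445.60095525 − 500 = -54.39904475 EUR

-54.399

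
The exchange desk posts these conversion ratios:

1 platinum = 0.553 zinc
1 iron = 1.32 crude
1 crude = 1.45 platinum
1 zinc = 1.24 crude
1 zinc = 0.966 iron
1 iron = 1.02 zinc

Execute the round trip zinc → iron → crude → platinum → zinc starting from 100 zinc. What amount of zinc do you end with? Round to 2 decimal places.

100 zinc × 0.966 = 96.6 iron
96.6 iron × 1.32 = 127.512 crude
127.512 crude × 1.45 = 184.8924 platinum
184.8924 platinum × 0.553 = 102.2454972 zinc

102.25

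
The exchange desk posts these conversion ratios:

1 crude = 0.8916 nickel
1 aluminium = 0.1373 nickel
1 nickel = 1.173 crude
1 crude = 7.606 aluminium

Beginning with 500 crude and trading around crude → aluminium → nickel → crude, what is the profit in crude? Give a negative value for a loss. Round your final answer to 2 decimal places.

112.48

500 crude × 7.606 = 3803 aluminium
3803 aluminium × 0.1373 = 522.1519 nickel
522.1519 nickel × 1.173 = 612.4841787 crude
Net change: 612.4841787 − 500 = 112.4841787 crude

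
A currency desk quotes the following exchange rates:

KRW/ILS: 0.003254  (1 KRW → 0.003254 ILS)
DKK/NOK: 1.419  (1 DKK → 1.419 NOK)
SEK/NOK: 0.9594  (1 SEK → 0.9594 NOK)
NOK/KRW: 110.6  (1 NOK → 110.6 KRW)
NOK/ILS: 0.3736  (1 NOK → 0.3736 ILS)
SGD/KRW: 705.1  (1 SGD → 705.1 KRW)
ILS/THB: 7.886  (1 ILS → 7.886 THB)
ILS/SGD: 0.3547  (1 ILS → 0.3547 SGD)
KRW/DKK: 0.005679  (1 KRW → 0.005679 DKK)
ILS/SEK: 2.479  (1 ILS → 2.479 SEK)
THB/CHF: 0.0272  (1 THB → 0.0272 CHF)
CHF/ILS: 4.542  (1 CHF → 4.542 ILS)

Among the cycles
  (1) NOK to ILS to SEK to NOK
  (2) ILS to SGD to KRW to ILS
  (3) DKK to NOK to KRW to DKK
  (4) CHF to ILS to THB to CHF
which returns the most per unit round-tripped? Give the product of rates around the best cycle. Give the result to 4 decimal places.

(1) 0.3736 × 2.479 × 0.9594 = 0.88855
(2) 0.3547 × 705.1 × 0.003254 = 0.81382
(3) 1.419 × 110.6 × 0.005679 = 0.89127
(4) 4.542 × 7.886 × 0.0272 = 0.97426
Highest is cycle (4) at 0.9743 (≤1, no arbitrage).

0.9743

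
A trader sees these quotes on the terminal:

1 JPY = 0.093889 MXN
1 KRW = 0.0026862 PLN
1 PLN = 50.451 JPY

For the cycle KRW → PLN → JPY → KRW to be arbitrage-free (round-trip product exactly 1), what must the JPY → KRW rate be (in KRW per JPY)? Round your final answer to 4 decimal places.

7.3789

Known legs of the cycle: 0.0026862 × 50.451 = 0.1355214762
For no arbitrage the full-cycle product must be 1, so the missing rate is 1 / 0.1355214762 ≈ 7.378904.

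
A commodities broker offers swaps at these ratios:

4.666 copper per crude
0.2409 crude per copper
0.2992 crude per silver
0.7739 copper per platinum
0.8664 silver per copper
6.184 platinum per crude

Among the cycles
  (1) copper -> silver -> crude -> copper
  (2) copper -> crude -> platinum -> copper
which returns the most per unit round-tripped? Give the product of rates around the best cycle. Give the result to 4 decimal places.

1.2096

(1) 0.8664 × 0.2992 × 4.666 = 1.20955
(2) 0.2409 × 6.184 × 0.7739 = 1.15290
Highest is cycle (1) at 1.2096 (>1, arbitrage).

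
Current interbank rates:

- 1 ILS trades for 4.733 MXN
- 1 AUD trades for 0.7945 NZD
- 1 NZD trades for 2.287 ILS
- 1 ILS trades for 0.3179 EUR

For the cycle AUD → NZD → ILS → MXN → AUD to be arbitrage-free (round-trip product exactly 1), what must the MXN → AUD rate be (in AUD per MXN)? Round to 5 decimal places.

Known legs of the cycle: 0.7945 × 2.287 × 4.733 = 8.5999627595
For no arbitrage the full-cycle product must be 1, so the missing rate is 1 / 8.5999627595 ≈ 0.1162796.

0.11628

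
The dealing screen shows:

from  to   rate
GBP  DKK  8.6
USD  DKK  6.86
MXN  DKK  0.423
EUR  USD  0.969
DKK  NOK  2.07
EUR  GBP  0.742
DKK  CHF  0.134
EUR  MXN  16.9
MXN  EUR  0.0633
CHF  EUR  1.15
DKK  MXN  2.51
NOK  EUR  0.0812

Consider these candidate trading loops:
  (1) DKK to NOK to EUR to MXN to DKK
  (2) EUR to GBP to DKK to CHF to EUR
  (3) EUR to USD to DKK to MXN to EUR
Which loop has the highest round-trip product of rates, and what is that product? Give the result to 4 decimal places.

(1) 2.07 × 0.0812 × 16.9 × 0.423 = 1.20158
(2) 0.742 × 8.6 × 0.134 × 1.15 = 0.98334
(3) 0.969 × 6.86 × 2.51 × 0.0633 = 1.05615
Highest is cycle (1) at 1.2016 (>1, arbitrage).

1.2016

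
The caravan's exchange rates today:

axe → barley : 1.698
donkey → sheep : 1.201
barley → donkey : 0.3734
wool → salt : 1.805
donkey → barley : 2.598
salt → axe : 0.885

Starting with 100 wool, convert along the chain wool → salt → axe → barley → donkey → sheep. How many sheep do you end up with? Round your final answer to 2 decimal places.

121.64

100 wool × 1.805 = 180.5 salt
180.5 salt × 0.885 = 159.7425 axe
159.7425 axe × 1.698 = 271.242765 barley
271.242765 barley × 0.3734 = 101.282048451 donkey
101.282048451 donkey × 1.201 = 121.639740189651 sheep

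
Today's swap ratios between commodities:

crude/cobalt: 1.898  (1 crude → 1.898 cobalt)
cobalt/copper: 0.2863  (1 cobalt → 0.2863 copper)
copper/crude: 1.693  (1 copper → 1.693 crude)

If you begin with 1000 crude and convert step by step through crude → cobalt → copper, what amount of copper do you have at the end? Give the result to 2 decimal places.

543.40

1000 crude × 1.898 = 1898 cobalt
1898 cobalt × 0.2863 = 543.3974 copper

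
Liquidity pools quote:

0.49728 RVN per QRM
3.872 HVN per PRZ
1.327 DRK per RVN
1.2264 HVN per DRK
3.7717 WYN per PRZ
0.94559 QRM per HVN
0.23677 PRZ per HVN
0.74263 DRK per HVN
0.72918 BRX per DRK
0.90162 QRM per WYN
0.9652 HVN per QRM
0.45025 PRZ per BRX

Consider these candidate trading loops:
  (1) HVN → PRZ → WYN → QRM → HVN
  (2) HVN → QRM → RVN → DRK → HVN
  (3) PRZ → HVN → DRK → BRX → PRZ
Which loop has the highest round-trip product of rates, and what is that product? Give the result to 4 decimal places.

0.9441

(1) 0.23677 × 3.7717 × 0.90162 × 0.9652 = 0.77715
(2) 0.94559 × 0.49728 × 1.327 × 1.2264 = 0.76526
(3) 3.872 × 0.74263 × 0.72918 × 0.45025 = 0.94405
Highest is cycle (3) at 0.9441 (≤1, no arbitrage).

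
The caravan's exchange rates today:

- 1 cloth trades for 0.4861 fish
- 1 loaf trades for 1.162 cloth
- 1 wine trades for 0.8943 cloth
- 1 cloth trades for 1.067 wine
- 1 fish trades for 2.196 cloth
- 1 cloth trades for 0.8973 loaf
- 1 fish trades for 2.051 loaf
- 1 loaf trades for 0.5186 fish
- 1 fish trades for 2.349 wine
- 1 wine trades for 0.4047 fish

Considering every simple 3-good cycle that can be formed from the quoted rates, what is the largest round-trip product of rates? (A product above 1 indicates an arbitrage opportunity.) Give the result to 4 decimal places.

loaf→cloth→fish→loaf: 1.162 × 0.4861 × 2.051 = 1.15850
loaf→fish→cloth→loaf: 0.5186 × 2.196 × 0.8973 = 1.02189
cloth→fish→wine→cloth: 0.4861 × 2.349 × 0.8943 = 1.02116
cloth→wine→fish→cloth: 1.067 × 0.4047 × 2.196 = 0.94827
Maximum is loaf→cloth→fish→loaf at 1.1585; arbitrage exists.

1.1585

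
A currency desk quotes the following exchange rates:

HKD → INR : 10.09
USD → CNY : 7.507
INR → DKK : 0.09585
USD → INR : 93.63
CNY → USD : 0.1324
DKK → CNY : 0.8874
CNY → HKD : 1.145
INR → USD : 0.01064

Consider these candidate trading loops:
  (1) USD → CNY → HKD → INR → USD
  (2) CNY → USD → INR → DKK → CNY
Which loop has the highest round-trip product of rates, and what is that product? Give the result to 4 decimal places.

1.0544

(1) 7.507 × 1.145 × 10.09 × 0.01064 = 0.92279
(2) 0.1324 × 93.63 × 0.09585 × 0.8874 = 1.05442
Highest is cycle (2) at 1.0544 (>1, arbitrage).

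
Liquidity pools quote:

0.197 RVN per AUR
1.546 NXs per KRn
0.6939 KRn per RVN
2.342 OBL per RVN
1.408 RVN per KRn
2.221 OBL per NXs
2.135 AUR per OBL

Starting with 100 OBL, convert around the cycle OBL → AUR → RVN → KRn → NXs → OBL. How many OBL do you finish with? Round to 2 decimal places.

100 OBL × 2.135 = 213.5 AUR
213.5 AUR × 0.197 = 42.0595 RVN
42.0595 RVN × 0.6939 = 29.18508705 KRn
29.18508705 KRn × 1.546 = 45.1201445793 NXs
45.1201445793 NXs × 2.221 = 100.2118411106253 OBL

100.21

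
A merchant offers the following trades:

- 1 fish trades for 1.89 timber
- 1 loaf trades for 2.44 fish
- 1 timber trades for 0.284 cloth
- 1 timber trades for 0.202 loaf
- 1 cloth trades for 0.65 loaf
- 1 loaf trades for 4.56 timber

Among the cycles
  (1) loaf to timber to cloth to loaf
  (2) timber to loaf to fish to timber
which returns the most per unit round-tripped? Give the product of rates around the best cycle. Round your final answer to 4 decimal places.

(1) 4.56 × 0.284 × 0.65 = 0.84178
(2) 0.202 × 2.44 × 1.89 = 0.93154
Highest is cycle (2) at 0.9315 (≤1, no arbitrage).

0.9315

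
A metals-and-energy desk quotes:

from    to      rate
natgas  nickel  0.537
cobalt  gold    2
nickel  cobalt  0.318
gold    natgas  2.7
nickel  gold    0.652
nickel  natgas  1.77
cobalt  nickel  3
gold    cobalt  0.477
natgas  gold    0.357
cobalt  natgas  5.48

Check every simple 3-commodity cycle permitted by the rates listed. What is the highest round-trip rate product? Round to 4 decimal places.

0.9453

nickel→gold→natgas→nickel: 0.652 × 2.7 × 0.537 = 0.94533
cobalt→natgas→nickel→cobalt: 5.48 × 0.537 × 0.318 = 0.93580
cobalt→natgas→gold→cobalt: 5.48 × 0.357 × 0.477 = 0.93318
cobalt→nickel→gold→cobalt: 3 × 0.652 × 0.477 = 0.93301
Maximum is nickel→gold→natgas→nickel at 0.9453; no arbitrage — every cycle loses value.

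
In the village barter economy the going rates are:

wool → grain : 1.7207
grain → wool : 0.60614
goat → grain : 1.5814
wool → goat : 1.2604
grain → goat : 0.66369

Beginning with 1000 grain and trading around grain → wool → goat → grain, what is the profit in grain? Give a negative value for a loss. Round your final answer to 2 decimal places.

208.16

1000 grain × 0.60614 = 606.14 wool
606.14 wool × 1.2604 = 763.978856 goat
763.978856 goat × 1.5814 = 1208.1561628784 grain
Net change: 1208.1561628784 − 1000 = 208.1561628784 grain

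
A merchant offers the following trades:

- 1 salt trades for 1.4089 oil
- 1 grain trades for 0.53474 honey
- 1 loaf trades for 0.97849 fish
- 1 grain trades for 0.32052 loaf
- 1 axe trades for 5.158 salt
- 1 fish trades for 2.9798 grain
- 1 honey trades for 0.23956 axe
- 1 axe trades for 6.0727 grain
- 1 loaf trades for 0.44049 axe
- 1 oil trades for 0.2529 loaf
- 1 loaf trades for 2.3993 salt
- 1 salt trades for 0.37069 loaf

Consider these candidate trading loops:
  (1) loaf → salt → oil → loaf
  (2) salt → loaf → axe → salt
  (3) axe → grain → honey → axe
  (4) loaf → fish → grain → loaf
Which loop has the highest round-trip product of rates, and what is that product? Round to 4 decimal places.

(1) 2.3993 × 1.4089 × 0.2529 = 0.85490
(2) 0.37069 × 0.44049 × 5.158 = 0.84223
(3) 6.0727 × 0.53474 × 0.23956 = 0.77793
(4) 0.97849 × 2.9798 × 0.32052 = 0.93454
Highest is cycle (4) at 0.9345 (≤1, no arbitrage).

0.9345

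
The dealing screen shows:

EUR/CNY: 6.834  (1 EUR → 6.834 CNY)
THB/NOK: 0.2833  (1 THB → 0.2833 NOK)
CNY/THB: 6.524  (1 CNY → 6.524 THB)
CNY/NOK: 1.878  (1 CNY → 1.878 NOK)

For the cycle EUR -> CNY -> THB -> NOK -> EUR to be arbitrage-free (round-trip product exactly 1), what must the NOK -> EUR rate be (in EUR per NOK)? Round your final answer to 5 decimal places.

Known legs of the cycle: 6.834 × 6.524 × 0.2833 = 12.6309350328
For no arbitrage the full-cycle product must be 1, so the missing rate is 1 / 12.6309350328 ≈ 0.0791707.

0.07917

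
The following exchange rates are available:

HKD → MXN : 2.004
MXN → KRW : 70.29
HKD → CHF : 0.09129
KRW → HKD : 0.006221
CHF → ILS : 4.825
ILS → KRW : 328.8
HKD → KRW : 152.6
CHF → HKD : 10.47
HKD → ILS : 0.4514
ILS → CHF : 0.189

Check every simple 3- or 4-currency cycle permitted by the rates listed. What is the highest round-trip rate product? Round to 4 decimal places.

0.9233

ILS→KRW→HKD→ILS: 328.8 × 0.006221 × 0.4514 = 0.92332
ILS→KRW→HKD→CHF→ILS: 328.8 × 0.006221 × 0.09129 × 4.825 = 0.90097
ILS→CHF→HKD→ILS: 0.189 × 10.47 × 0.4514 = 0.89324
KRW→HKD→MXN→KRW: 0.006221 × 2.004 × 70.29 = 0.87630
Maximum is ILS→KRW→HKD→ILS at 0.9233; no arbitrage — every cycle loses value.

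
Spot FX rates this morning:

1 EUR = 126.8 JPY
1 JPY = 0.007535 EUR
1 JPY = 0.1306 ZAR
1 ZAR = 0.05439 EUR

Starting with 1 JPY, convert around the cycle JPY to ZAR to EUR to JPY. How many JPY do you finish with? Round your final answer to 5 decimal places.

0.90070

1 JPY × 0.1306 = 0.1306 ZAR
0.1306 ZAR × 0.05439 = 0.007103334 EUR
0.007103334 EUR × 126.8 = 0.9007027512 JPY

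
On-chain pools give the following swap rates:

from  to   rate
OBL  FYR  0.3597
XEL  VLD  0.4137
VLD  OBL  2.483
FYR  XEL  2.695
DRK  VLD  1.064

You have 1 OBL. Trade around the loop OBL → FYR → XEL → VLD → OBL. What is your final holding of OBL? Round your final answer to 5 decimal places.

1 OBL × 0.3597 = 0.3597 FYR
0.3597 FYR × 2.695 = 0.9693915 XEL
0.9693915 XEL × 0.4137 = 0.40103726355 VLD
0.40103726355 VLD × 2.483 = 0.99577552539465 OBL

0.99578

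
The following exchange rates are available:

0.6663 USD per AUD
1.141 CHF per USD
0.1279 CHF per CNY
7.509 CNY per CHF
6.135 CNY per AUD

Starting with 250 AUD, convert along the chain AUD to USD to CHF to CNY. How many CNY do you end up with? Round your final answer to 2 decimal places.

250 AUD × 0.6663 = 166.575 USD
166.575 USD × 1.141 = 190.062075 CHF
190.062075 CHF × 7.509 = 1427.176121175 CNY

1427.18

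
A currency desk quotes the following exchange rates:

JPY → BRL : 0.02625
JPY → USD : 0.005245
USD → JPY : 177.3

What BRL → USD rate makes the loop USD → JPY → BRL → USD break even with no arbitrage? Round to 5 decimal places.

Known legs of the cycle: 177.3 × 0.02625 = 4.654125
For no arbitrage the full-cycle product must be 1, so the missing rate is 1 / 4.654125 ≈ 0.2148632.

0.21486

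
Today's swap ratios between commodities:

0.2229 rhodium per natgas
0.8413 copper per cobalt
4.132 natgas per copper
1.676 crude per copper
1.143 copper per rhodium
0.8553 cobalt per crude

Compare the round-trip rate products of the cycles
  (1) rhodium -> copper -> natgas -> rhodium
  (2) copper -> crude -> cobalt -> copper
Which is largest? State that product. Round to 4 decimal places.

(1) 1.143 × 4.132 × 0.2229 = 1.05273
(2) 1.676 × 0.8553 × 0.8413 = 1.20599
Highest is cycle (2) at 1.2060 (>1, arbitrage).

1.2060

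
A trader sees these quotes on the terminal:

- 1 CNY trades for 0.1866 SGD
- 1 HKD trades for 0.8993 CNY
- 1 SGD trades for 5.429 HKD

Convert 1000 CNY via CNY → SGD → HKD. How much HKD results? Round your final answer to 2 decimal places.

1000 CNY × 0.1866 = 186.6 SGD
186.6 SGD × 5.429 = 1013.0514 HKD

1013.05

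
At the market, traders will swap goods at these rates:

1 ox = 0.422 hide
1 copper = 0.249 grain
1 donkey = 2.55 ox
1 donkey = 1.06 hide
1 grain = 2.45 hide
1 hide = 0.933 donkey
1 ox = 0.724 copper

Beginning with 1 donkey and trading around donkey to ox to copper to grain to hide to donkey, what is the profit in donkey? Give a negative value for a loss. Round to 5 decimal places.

1 donkey × 2.55 = 2.55 ox
2.55 ox × 0.724 = 1.8462 copper
1.8462 copper × 0.249 = 0.4597038 grain
0.4597038 grain × 2.45 = 1.12627431 hide
1.12627431 hide × 0.933 = 1.05081393123 donkey
Net change: 1.05081393123 − 1 = 0.05081393123 donkey

0.05081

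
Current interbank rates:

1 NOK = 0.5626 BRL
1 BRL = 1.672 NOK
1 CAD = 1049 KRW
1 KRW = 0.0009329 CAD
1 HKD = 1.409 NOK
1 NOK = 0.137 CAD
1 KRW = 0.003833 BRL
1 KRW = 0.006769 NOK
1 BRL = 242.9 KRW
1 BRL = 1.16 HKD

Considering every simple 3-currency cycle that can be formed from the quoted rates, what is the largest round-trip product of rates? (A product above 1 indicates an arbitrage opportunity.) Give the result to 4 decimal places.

0.9728

KRW→NOK→CAD→KRW: 0.006769 × 0.137 × 1049 = 0.97279
KRW→NOK→BRL→KRW: 0.006769 × 0.5626 × 242.9 = 0.92502
NOK→BRL→HKD→NOK: 0.5626 × 1.16 × 1.409 = 0.91954
Maximum is KRW→NOK→CAD→KRW at 0.9728; no arbitrage — every cycle loses value.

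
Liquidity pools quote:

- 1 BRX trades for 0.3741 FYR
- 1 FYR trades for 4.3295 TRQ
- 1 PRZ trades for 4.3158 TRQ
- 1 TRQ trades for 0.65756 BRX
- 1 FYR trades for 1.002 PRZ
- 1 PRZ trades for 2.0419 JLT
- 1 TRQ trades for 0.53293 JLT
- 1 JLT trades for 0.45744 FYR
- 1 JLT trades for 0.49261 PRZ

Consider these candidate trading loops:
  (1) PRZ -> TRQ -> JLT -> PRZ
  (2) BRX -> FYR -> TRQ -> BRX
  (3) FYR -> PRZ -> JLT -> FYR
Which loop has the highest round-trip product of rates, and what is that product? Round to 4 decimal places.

1.1330

(1) 4.3158 × 0.53293 × 0.49261 = 1.13301
(2) 0.3741 × 4.3295 × 0.65756 = 1.06503
(3) 1.002 × 2.0419 × 0.45744 = 0.93591
Highest is cycle (1) at 1.1330 (>1, arbitrage).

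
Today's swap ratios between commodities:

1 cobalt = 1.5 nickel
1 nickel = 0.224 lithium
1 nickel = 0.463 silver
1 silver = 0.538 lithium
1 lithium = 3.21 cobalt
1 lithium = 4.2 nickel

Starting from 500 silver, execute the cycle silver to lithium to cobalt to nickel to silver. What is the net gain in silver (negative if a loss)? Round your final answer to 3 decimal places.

500 silver × 0.538 = 269 lithium
269 lithium × 3.21 = 863.49 cobalt
863.49 cobalt × 1.5 = 1295.235 nickel
1295.235 nickel × 0.463 = 599.693805 silver
Net change: 599.693805 − 500 = 99.693805 silver

99.694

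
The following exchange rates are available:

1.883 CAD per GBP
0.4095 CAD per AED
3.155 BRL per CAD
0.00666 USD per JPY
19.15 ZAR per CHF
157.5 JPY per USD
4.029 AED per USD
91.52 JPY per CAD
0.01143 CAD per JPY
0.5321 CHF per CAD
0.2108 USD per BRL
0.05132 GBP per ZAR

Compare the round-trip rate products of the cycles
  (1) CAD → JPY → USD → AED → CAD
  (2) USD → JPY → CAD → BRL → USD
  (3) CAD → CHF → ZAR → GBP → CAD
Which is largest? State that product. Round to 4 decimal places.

1.1973

(1) 91.52 × 0.00666 × 4.029 × 0.4095 = 1.00564
(2) 157.5 × 0.01143 × 3.155 × 0.2108 = 1.19728
(3) 0.5321 × 19.15 × 0.05132 × 1.883 = 0.98469
Highest is cycle (2) at 1.1973 (>1, arbitrage).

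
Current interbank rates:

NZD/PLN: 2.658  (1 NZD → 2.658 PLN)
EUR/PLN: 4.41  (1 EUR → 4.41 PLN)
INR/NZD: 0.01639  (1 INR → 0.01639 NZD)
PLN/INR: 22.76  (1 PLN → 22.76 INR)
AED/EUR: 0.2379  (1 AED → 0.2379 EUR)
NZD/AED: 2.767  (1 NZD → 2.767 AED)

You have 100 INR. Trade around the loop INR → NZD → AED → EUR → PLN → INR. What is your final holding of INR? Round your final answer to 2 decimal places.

108.29

100 INR × 0.01639 = 1.639 NZD
1.639 NZD × 2.767 = 4.535113 AED
4.535113 AED × 0.2379 = 1.0789033827 EUR
1.0789033827 EUR × 4.41 = 4.757963917707 PLN
4.757963917707 PLN × 22.76 = 108.29125876701132 INR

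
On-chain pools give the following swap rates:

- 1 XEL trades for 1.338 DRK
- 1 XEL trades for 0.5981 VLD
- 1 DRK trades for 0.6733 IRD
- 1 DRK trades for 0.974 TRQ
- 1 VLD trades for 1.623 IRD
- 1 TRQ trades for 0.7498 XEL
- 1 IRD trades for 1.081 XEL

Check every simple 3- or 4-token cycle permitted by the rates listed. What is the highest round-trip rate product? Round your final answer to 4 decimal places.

1.0493

IRD→XEL→VLD→IRD: 1.081 × 0.5981 × 1.623 = 1.04934
XEL→DRK→TRQ→XEL: 1.338 × 0.974 × 0.7498 = 0.97715
IRD→XEL→DRK→IRD: 1.081 × 1.338 × 0.6733 = 0.97385
Maximum is IRD→XEL→VLD→IRD at 1.0493; arbitrage exists.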